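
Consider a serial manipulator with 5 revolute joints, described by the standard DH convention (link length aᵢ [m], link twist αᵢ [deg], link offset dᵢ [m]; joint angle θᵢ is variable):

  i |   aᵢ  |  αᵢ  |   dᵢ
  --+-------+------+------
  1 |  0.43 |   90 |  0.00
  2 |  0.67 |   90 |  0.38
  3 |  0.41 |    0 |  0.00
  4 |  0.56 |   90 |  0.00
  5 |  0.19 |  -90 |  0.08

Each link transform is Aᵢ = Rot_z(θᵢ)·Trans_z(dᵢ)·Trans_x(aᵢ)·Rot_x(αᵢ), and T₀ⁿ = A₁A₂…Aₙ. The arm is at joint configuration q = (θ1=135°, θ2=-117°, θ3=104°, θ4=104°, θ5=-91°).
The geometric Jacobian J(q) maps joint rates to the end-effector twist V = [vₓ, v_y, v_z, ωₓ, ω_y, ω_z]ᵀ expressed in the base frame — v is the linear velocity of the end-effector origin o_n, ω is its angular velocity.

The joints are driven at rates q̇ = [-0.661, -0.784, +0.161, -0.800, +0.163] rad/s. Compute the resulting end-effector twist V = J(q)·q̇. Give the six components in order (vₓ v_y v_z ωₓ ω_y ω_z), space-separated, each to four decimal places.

0.7628 0.2147 0.0719 -0.8798 -0.0254 -0.8829

o_n = [0.0048, 0.8255, -0.1234]
J₁: ẑ×o_n = [-0.8255, 0.0048, 0.0000], ω = ẑ
J2: z=[0.7071, 0.7071, 0.0000] o=[-0.3041, 0.3041, 0.0000] → [-0.0873, 0.0873, 0.1503, 0.7071, 0.7071, 0.0000]
J3: z=[0.6300, -0.6300, 0.4540] o=[0.1797, 0.3577, -0.5970] → [-0.5107, -0.3778, 0.1845, 0.6300, -0.6300, 0.4540]
J4: z=[0.6300, -0.6300, 0.4540] o=[0.4292, 0.6708, -0.5086] → [-0.3129, -0.4353, -0.1699, 0.6300, -0.6300, 0.4540]
J5: z=[0.4736, 0.7750, 0.4183] o=[0.0846, 0.6436, -0.0680] → [-0.1190, -0.0071, 0.1479, 0.4736, 0.7750, 0.4183]
V = J·q̇ = [0.7628, 0.2147, 0.0719, -0.8798, -0.0254, -0.8829]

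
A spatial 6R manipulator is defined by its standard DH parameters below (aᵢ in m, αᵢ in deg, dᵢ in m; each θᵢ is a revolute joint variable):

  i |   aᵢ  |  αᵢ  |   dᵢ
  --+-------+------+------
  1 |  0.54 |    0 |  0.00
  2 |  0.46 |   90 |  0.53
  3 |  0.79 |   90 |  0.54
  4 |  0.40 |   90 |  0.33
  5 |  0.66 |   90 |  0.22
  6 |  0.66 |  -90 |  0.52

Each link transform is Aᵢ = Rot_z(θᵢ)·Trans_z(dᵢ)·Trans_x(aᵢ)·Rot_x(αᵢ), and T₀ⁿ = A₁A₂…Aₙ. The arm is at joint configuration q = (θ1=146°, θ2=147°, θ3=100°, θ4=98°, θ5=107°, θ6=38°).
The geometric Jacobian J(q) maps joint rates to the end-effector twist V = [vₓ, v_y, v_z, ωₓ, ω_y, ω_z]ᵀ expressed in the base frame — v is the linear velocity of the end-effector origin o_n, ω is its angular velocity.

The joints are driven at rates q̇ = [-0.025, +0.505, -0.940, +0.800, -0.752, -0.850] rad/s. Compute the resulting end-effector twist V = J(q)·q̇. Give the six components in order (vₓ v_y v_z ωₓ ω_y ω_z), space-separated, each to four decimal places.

0.6405 -2.3906 -2.2846 1.9576 0.1218 -0.0462

o_n = [-0.8194, -1.8271, 2.1228]
J₁: ẑ×o_n = [1.8271, -0.8194, 0.0000], ω = ẑ
J2: z=[0.0000, 0.0000, 1.0000] o=[-0.4477, 0.3020, 0.0000] → [2.1290, -0.3717, 0.0000, 0.0000, 0.0000, 1.0000]
J3: z=[-0.9205, -0.3907, 0.0000] o=[-0.2679, -0.1215, 0.5300] → [-0.6224, 1.4662, 1.3545, -0.9205, -0.3907, 0.0000]
J4: z=[0.3848, -0.9065, 0.1736] o=[-0.8186, -0.2062, 1.3080] → [-0.4572, -0.3137, -0.6244, 0.3848, -0.9065, 0.1736]
J5: z=[-0.1953, 0.1039, 0.9752] o=[-1.0525, -0.6690, 1.3105] → [1.2138, 0.3859, 0.2020, -0.1953, 0.1039, 0.9752]
J6: z=[-0.7502, -0.6563, -0.0803] o=[-0.6785, -1.1394, 1.6611] → [-0.3583, 0.3577, 0.4234, -0.7502, -0.6563, -0.0803]
V = J·q̇ = [0.6405, -2.3906, -2.2846, 1.9576, 0.1218, -0.0462]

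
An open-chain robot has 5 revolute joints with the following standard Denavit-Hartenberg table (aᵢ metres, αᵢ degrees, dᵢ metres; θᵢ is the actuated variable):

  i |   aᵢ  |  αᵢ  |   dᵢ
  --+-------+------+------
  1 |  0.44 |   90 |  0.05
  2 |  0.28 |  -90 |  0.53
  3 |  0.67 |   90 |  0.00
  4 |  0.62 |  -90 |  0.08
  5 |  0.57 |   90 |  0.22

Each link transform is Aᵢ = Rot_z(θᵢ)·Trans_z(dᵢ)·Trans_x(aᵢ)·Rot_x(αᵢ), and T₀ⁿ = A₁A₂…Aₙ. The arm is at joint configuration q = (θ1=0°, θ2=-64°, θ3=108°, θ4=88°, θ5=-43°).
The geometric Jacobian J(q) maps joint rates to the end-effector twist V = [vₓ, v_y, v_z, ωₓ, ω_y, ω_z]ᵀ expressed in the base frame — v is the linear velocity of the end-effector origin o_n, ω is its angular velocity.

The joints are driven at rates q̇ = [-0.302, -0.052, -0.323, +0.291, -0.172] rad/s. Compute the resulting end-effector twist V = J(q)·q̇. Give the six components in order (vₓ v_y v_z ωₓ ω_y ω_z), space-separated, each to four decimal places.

o_n = [1.6306, 0.0774, -0.0096]
J₁: ẑ×o_n = [-0.0774, 1.6306, 0.0000], ω = ẑ
J2: z=[0.0000, -1.0000, 0.0000] o=[0.4400, 0.0000, 0.0500] → [0.0596, 0.0000, 1.1906, 0.0000, -1.0000, 0.0000]
J3: z=[0.8988, -0.0000, 0.4384] o=[0.5627, -0.5300, -0.2017] → [-0.2663, 0.2955, 0.5459, 0.8988, -0.0000, 0.4384]
J4: z=[0.4169, 0.3090, -0.8548] o=[0.4720, 0.1072, -0.0156] → [-0.0237, -0.9928, -0.3705, 0.4169, 0.3090, -0.8548]
J5: z=[0.1667, -0.9505, -0.2623] o=[1.0593, 0.1525, 0.1937] → [0.1735, -0.1159, 0.5304, 0.1667, -0.9505, -0.2623]
V = J·q̇ = [0.0695, -0.8569, -0.4373, -0.1977, 0.3054, -0.6472]

0.0695 -0.8569 -0.4373 -0.1977 0.3054 -0.6472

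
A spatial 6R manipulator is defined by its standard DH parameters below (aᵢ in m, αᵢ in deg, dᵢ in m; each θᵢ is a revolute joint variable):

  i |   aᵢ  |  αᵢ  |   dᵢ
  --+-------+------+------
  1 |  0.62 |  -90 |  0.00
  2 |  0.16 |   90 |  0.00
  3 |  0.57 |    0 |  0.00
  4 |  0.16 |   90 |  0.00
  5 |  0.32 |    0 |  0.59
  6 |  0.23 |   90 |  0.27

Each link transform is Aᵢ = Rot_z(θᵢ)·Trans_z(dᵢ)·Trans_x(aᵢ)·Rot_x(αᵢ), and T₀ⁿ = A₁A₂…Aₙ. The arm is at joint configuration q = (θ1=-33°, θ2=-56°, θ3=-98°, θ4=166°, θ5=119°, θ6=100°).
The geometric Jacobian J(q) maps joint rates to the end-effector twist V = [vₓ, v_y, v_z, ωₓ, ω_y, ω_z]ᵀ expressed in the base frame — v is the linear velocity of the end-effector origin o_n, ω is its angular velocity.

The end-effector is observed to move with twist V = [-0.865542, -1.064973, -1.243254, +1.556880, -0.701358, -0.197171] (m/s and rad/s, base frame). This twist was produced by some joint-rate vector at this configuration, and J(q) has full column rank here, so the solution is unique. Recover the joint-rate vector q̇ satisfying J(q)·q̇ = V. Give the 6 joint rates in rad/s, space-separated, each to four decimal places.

o_n = [0.2366, -1.4030, 0.7495]
J₁: ẑ×o_n = [1.4030, 0.2366, -0.0000], ω = ẑ
J2: z=[0.5446, 0.8387, 0.0000] o=[0.5200, -0.3377, 0.0000] → [0.6286, -0.4082, -0.3425, 0.5446, 0.8387, 0.0000]
J3: z=[-0.6953, 0.4515, 0.5592] o=[0.5950, -0.3864, 0.1326] → [0.8470, 0.2285, 0.8687, -0.6953, 0.4515, 0.5592]
J4: z=[-0.6953, 0.4515, 0.5592] o=[0.2504, -0.8356, 0.0669] → [0.6255, 0.4669, 0.4007, -0.6953, 0.4515, 0.5592]
J5: z=[0.2308, -0.5966, 0.7687] o=[0.3593, -0.7295, 0.1166] → [0.1402, -0.2404, -0.2287, 0.2308, -0.5966, 0.7687]
J6: z=[0.2308, -0.5966, 0.7687] o=[0.1953, -1.0580, 0.6784] → [0.2228, 0.0153, -0.0550, 0.2308, -0.5966, 0.7687]
q̇ = J⁺·V = [-0.4210, 0.7160, -0.5630, -0.7110, 0.9040, 0.3140]

-0.4210 0.7160 -0.5630 -0.7110 0.9040 0.3140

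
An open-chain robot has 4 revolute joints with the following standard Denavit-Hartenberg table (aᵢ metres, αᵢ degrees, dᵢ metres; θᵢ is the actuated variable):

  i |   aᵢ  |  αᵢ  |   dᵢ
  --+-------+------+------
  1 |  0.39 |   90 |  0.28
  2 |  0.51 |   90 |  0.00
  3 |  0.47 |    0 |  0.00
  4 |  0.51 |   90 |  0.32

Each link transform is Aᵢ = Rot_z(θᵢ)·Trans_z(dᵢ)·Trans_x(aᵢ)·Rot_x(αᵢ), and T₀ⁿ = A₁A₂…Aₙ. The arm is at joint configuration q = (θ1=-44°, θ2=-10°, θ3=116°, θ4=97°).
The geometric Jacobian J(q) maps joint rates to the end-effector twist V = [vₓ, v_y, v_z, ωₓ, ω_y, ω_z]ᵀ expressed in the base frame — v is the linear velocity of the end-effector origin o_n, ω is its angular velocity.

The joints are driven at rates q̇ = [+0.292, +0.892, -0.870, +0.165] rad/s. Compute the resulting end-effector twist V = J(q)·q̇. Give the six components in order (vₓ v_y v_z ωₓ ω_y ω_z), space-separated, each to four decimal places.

o_n = [0.0524, -0.2517, -0.0136]
J₁: ẑ×o_n = [0.2517, 0.0524, -0.0000], ω = ẑ
J2: z=[-0.6947, -0.7193, 0.0000] o=[0.2805, -0.2709, 0.2800] → [0.2112, -0.2040, -0.1774, -0.6947, -0.7193, 0.0000]
J3: z=[-0.1249, 0.1206, -0.9848] o=[0.6418, -0.6198, 0.1914] → [0.3378, 0.5549, 0.0251, -0.1249, 0.1206, -0.9848]
J4: z=[-0.1249, 0.1206, -0.9848] o=[0.2024, -0.7827, 0.2272] → [0.4939, 0.1177, -0.0482, -0.1249, 0.1206, -0.9848]
V = J·q̇ = [0.0496, -0.6300, -0.1881, -0.5316, -0.7267, 0.9863]

0.0496 -0.6300 -0.1881 -0.5316 -0.7267 0.9863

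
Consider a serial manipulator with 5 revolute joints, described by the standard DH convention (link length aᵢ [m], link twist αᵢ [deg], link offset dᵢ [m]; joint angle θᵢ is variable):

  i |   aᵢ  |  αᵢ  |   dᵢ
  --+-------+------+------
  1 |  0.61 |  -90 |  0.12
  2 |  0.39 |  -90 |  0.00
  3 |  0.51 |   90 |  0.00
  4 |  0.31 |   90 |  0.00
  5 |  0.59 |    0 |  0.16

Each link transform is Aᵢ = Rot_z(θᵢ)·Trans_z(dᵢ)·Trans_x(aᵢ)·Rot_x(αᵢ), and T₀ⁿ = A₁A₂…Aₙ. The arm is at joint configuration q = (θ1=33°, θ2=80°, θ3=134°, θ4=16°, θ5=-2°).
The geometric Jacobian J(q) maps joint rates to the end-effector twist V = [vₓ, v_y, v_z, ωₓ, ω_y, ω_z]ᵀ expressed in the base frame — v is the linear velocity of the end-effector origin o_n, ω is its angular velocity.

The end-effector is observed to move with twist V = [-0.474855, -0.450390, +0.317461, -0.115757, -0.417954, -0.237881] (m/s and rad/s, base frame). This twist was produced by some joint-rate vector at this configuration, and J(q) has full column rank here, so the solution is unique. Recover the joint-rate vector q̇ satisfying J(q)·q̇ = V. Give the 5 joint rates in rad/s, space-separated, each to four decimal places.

o_n = [0.8930, -0.6200, 0.7048]
J₁: ẑ×o_n = [0.6200, 0.8930, -0.0000], ω = ẑ
J2: z=[-0.5446, 0.8387, 0.0000] o=[0.5116, 0.3322, 0.1200] → [0.4905, 0.3185, 0.1987, -0.5446, 0.8387, 0.0000]
J3: z=[-0.8259, -0.5364, -0.1736] o=[0.5684, 0.3691, -0.2641] → [-0.6914, 0.7439, 0.9911, -0.8259, -0.5364, -0.1736]
J4: z=[0.4831, -0.5146, -0.7084] o=[0.7166, 0.0279, 0.0848] → [-0.7780, -0.4245, -0.2223, 0.4831, -0.5146, -0.7084]
J5: z=[0.8740, 0.3312, 0.3555] o=[0.7326, -0.2173, 0.2738] → [0.2859, -0.3197, -0.4052, 0.8740, 0.3312, 0.3555]
q̇ = J⁺·V = [-0.8590, -0.8740, 0.3590, -0.8880, 0.1530]

-0.8590 -0.8740 0.3590 -0.8880 0.1530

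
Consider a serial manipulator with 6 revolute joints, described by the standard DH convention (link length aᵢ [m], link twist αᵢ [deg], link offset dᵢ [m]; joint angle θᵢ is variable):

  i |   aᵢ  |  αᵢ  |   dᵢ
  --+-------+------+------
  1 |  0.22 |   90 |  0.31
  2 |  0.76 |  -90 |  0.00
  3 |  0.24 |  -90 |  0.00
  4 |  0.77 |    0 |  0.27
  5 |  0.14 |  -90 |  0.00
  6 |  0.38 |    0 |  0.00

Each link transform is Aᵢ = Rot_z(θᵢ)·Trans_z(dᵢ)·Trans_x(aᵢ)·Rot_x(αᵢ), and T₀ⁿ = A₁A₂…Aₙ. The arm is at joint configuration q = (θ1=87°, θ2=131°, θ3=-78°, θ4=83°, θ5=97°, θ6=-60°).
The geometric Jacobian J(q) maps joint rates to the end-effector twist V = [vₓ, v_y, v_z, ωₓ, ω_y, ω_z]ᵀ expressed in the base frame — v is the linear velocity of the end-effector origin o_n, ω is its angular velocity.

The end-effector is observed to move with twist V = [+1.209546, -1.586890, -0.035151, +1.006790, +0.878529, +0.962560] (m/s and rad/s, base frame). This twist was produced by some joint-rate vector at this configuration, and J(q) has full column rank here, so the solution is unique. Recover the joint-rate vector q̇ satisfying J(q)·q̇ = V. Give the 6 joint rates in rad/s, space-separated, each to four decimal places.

0.7490 0.8640 -0.8690 -0.9680 0.5090 0.0270

o_n = [-0.1252, -0.0803, 1.8278]
J₁: ẑ×o_n = [0.0803, -0.1252, 0.0000], ω = ẑ
J2: z=[0.9986, -0.0523, 0.0000] o=[0.0115, 0.2197, 0.3100] → [-0.0794, -1.5158, -0.3068, 0.9986, -0.0523, 0.0000]
J3: z=[-0.0395, -0.7537, -0.6561] o=[-0.0146, -0.2782, 0.8836] → [-0.5818, 0.1099, -0.0912, -0.0395, -0.7537, -0.6561]
J4: z=[-0.2412, -0.6300, 0.7382] o=[0.2181, -0.3232, 0.9212] → [-0.7504, -0.0348, -0.2749, -0.2412, -0.6300, 0.7382]
J5: z=[-0.2412, -0.6300, 0.7382] o=[0.2742, 0.0651, 1.6367] → [-0.0130, -0.2487, -0.2165, -0.2412, -0.6300, 0.7382]
J6: z=[-0.0395, -0.7537, -0.6561] o=[0.1384, 0.0914, 1.6147] → [-0.2733, 0.1814, -0.1919, -0.0395, -0.7537, -0.6561]
q̇ = J⁺·V = [0.7490, 0.8640, -0.8690, -0.9680, 0.5090, 0.0270]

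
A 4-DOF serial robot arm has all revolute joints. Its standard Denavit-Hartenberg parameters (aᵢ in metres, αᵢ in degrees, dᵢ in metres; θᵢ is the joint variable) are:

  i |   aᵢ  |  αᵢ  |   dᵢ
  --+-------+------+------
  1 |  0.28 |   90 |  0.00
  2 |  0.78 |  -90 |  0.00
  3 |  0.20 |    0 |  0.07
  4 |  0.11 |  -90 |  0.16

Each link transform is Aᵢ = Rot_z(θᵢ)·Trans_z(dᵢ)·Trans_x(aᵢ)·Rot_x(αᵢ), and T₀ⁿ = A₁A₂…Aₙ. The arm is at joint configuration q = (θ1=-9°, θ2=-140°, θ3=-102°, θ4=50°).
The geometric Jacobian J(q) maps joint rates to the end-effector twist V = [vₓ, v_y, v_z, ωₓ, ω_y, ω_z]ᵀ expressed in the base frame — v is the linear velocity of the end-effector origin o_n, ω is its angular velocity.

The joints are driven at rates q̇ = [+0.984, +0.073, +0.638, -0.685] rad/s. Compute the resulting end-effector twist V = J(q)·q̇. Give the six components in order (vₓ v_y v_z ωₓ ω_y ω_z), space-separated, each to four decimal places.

o_n = [-0.2315, -0.2492, -0.6944]
J₁: ẑ×o_n = [0.2492, -0.2315, 0.0000], ω = ẑ
J2: z=[-0.1564, -0.9877, 0.0000] o=[0.2766, -0.0438, 0.0000] → [0.6858, -0.1086, -0.4697, -0.1564, -0.9877, 0.0000]
J3: z=[0.6349, -0.1006, -0.7660] o=[-0.3136, 0.0497, -0.5014] → [-0.2095, 0.0596, -0.1815, 0.6349, -0.1006, -0.7660]
J4: z=[0.6349, -0.1006, -0.7660] o=[-0.2683, -0.1556, -0.5283] → [-0.0550, 0.0773, -0.0557, 0.6349, -0.1006, -0.7660]
V = J·q̇ = [0.1992, -0.2506, -0.1119, -0.0413, -0.0674, 1.0200]

0.1992 -0.2506 -0.1119 -0.0413 -0.0674 1.0200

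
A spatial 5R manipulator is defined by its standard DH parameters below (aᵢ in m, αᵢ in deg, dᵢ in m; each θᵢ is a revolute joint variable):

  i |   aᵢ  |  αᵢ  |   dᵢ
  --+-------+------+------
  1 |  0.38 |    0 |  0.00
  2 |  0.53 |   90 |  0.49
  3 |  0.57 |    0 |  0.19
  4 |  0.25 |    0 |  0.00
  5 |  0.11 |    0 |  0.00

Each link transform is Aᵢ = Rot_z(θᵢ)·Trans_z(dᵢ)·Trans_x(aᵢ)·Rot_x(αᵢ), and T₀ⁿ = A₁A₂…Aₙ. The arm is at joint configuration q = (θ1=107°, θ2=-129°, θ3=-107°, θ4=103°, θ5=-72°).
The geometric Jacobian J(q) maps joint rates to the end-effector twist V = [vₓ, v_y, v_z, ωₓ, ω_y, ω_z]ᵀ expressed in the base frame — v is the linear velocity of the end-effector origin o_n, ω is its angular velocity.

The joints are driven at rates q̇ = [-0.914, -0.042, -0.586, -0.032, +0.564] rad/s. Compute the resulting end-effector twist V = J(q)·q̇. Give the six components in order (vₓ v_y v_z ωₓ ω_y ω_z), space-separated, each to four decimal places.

o_n = [0.4105, -0.0523, -0.1793]
J₁: ẑ×o_n = [0.0523, 0.4105, -0.0000], ω = ẑ
J2: z=[0.0000, 0.0000, 1.0000] o=[-0.1111, 0.3634, 0.0000] → [0.4157, 0.5216, -0.0000, 0.0000, 0.0000, 1.0000]
J3: z=[-0.3746, -0.9272, 0.0000] o=[0.3803, 0.1649, 0.4900] → [0.6205, -0.2507, 0.1094, -0.3746, -0.9272, 0.0000]
J4: z=[-0.3746, -0.9272, 0.0000] o=[0.1546, 0.0511, -0.0551] → [0.1151, -0.0465, 0.2760, -0.3746, -0.9272, 0.0000]
J5: z=[-0.3746, -0.9272, 0.0000] o=[0.3858, -0.0423, -0.0725] → [0.0990, -0.0400, 0.0266, -0.3746, -0.9272, 0.0000]
V = J·q̇ = [-0.3767, -0.2713, -0.0579, 0.0202, 0.0501, -0.9560]

-0.3767 -0.2713 -0.0579 0.0202 0.0501 -0.9560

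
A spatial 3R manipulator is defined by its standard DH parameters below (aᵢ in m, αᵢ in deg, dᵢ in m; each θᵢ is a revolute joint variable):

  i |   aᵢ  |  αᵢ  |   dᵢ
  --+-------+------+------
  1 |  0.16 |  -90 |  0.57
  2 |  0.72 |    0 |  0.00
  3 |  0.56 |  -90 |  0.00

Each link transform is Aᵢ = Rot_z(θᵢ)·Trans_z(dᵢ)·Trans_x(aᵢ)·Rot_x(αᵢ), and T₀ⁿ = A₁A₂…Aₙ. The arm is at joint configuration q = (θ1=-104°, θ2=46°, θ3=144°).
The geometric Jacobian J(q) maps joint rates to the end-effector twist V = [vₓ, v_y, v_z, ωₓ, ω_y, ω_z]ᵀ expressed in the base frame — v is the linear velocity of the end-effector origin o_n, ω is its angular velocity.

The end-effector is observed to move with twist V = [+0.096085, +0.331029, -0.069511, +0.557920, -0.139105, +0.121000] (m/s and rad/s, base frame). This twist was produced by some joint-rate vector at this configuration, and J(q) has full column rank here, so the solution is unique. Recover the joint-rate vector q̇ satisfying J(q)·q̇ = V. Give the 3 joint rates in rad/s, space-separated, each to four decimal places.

o_n = [-0.0263, -0.1054, 0.1493]
J₁: ẑ×o_n = [0.1054, -0.0263, 0.0000], ω = ẑ
J2: z=[0.9703, -0.2419, 0.0000] o=[-0.0387, -0.1552, 0.5700] → [0.1018, 0.4082, 0.0513, 0.9703, -0.2419, 0.0000]
J3: z=[0.9703, -0.2419, 0.0000] o=[-0.1597, -0.6405, 0.0521] → [-0.0235, -0.0944, 0.5515, 0.9703, -0.2419, 0.0000]
q̇ = J⁺·V = [0.1210, 0.7730, -0.1980]

0.1210 0.7730 -0.1980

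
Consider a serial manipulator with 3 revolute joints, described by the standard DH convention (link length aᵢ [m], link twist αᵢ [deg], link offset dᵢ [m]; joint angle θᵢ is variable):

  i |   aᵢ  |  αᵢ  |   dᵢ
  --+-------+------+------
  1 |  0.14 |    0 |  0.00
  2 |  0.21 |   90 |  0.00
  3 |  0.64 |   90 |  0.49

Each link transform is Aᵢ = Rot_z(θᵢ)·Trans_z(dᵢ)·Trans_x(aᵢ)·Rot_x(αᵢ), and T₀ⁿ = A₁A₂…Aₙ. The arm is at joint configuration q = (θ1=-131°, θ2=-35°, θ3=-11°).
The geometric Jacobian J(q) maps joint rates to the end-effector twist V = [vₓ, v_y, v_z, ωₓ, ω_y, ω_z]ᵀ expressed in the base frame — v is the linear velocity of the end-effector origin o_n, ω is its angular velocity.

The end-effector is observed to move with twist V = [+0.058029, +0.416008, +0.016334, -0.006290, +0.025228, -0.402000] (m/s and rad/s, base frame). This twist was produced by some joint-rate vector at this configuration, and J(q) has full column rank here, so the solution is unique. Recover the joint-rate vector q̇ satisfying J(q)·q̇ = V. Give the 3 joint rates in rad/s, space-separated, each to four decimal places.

-0.4590 0.0570 0.0260

o_n = [-1.0237, 0.1670, -0.1221]
J₁: ẑ×o_n = [-0.1670, -1.0237, 0.0000], ω = ẑ
J2: z=[0.0000, 0.0000, 1.0000] o=[-0.0918, -0.1057, 0.0000] → [-0.2727, -0.9319, 0.0000, 0.0000, 0.0000, 1.0000]
J3: z=[-0.2419, 0.9703, 0.0000] o=[-0.2956, -0.1565, 0.0000] → [-0.1185, -0.0295, 0.6282, -0.2419, 0.9703, 0.0000]
q̇ = J⁺·V = [-0.4590, 0.0570, 0.0260]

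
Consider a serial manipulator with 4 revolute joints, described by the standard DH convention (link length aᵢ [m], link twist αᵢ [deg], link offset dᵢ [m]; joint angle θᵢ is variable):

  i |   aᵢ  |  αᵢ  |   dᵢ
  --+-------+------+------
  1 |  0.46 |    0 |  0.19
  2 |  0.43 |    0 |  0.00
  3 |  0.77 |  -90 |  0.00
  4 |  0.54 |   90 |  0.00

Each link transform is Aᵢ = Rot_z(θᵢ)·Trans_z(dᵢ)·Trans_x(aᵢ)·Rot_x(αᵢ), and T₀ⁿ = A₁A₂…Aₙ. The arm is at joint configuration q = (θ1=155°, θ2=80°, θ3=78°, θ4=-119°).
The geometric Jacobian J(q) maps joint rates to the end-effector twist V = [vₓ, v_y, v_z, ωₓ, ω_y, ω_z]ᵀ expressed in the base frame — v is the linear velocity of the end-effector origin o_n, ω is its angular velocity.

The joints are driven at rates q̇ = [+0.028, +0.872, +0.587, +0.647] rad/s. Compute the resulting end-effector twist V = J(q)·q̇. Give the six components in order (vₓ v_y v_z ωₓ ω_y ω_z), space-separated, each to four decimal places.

1.0727 0.0583 0.1694 0.4732 0.4413 1.4870

o_n = [-0.3169, -0.5295, 0.6623]
J₁: ẑ×o_n = [0.5295, -0.3169, 0.0000], ω = ẑ
J2: z=[0.0000, 0.0000, 1.0000] o=[-0.4169, 0.1944, 0.1900] → [0.7239, 0.1000, -0.0000, 0.0000, 0.0000, 1.0000]
J3: z=[0.0000, 0.0000, 1.0000] o=[-0.6635, -0.1578, 0.1900] → [0.3717, 0.3466, -0.0000, 0.0000, 0.0000, 1.0000]
J4: z=[0.7314, 0.6820, 0.0000] o=[-0.1384, -0.7210, 0.1900] → [0.3221, -0.3454, 0.2618, 0.7314, 0.6820, 0.0000]
V = J·q̇ = [1.0727, 0.0583, 0.1694, 0.4732, 0.4413, 1.4870]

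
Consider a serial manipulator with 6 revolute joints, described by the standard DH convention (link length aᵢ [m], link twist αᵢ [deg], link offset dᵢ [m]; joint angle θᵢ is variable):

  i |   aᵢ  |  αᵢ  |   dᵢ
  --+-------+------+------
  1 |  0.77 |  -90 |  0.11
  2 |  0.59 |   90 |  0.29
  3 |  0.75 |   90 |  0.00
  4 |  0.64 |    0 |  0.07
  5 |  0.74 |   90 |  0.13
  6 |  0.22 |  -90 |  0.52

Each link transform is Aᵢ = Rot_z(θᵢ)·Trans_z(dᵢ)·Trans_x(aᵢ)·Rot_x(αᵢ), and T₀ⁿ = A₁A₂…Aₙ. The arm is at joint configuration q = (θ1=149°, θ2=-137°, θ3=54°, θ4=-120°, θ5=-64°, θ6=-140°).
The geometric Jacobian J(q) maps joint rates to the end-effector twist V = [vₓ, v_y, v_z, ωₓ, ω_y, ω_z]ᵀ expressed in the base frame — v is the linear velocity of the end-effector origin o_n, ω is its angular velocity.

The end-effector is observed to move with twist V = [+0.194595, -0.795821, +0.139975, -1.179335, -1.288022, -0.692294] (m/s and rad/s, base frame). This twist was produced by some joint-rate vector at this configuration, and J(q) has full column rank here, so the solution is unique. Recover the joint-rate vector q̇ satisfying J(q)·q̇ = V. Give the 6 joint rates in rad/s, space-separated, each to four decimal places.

o_n = [-0.3845, 0.0309, 0.4999]
J₁: ẑ×o_n = [-0.0309, -0.3845, 0.0000], ω = ẑ
J2: z=[-0.5150, -0.8572, 0.0000] o=[-0.6600, 0.3966, 0.1100] → [-0.3342, 0.2008, 0.4245, -0.5150, -0.8572, 0.0000]
J3: z=[0.5846, -0.3513, -0.7314] o=[-0.4395, -0.0742, 0.5124] → [0.0812, -0.0329, 0.0808, 0.5846, -0.3513, -0.7314]
J4: z=[0.8099, 0.1991, 0.5517] o=[-0.4757, -0.7604, 0.8130] → [-0.4989, 0.3039, 0.6227, 0.8099, 0.1991, 0.5517]
J5: z=[0.8099, 0.1991, 0.5517] o=[-0.7276, -0.2590, 1.1287] → [-0.2851, 0.6985, 0.1665, 0.8099, 0.1991, 0.5517]
J6: z=[0.5798, -0.4142, -0.7016] o=[-0.5565, 0.4241, 0.8668] → [-0.1239, 0.0920, -0.1568, 0.5798, -0.4142, -0.7016]
q̇ = J⁺·V = [0.4720, 0.9680, 0.8240, -0.3430, -0.9420, -0.2100]

0.4720 0.9680 0.8240 -0.3430 -0.9420 -0.2100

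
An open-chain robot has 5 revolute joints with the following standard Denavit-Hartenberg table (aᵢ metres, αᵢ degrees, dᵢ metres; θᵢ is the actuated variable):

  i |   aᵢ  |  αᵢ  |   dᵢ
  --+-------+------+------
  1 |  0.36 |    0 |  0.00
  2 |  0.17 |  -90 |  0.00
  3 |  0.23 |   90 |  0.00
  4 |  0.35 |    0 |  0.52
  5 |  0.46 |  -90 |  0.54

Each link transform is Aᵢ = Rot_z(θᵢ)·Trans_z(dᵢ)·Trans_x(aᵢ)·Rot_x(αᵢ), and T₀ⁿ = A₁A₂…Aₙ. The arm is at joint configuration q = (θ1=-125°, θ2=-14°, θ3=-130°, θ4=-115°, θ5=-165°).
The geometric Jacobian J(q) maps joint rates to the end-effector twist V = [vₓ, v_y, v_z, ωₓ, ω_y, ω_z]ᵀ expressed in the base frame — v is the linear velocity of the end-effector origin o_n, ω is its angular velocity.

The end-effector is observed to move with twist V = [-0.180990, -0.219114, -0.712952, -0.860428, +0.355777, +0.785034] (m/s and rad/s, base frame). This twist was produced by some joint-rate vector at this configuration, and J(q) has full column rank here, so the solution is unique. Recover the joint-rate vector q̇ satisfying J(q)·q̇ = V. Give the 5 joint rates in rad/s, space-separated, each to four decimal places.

0.9480 -0.5120 -0.8330 -0.5690 0.0260

o_n = [0.4457, 0.0921, -0.5573]
J₁: ẑ×o_n = [-0.0921, 0.4457, 0.0000], ω = ẑ
J2: z=[0.0000, 0.0000, 1.0000] o=[-0.2065, -0.2949, 0.0000] → [-0.3870, 0.6522, 0.0000, 0.0000, 0.0000, 1.0000]
J3: z=[0.6561, -0.7547, 0.0000] o=[-0.3348, -0.4064, 0.0000] → [0.4206, 0.3656, 0.9161, 0.6561, -0.7547, 0.0000]
J4: z=[0.5781, 0.5026, -0.6428] o=[-0.2232, -0.3094, 0.1762] → [-0.1105, -0.0059, -0.1040, 0.5781, 0.5026, -0.6428]
J5: z=[0.5781, 0.5026, -0.6428] o=[-0.2024, 0.1289, -0.2714] → [-0.1674, -0.2513, -0.3470, 0.5781, 0.5026, -0.6428]
q̇ = J⁺·V = [0.9480, -0.5120, -0.8330, -0.5690, 0.0260]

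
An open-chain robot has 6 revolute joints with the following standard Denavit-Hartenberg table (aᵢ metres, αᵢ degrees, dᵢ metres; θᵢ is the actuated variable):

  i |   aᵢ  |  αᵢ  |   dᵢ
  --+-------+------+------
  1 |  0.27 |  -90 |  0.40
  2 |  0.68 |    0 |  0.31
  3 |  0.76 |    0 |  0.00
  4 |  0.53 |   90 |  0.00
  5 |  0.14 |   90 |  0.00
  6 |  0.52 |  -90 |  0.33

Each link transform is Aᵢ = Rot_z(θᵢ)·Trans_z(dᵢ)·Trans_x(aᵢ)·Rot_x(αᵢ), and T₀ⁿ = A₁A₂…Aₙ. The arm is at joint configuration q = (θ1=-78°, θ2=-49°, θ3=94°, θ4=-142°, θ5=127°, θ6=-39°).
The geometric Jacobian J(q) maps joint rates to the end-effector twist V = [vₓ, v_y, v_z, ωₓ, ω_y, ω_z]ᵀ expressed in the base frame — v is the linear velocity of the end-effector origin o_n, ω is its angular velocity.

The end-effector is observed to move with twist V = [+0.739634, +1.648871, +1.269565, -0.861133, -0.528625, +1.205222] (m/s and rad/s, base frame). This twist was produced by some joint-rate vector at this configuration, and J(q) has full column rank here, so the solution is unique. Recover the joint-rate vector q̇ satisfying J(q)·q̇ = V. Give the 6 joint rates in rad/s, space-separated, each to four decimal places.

0.5530 -0.7590 -0.1310 -0.5190 -0.4150 0.7590

o_n = [1.2389, -1.2922, 0.8783]
J₁: ẑ×o_n = [1.2922, 1.2389, -0.0000], ω = ẑ
J2: z=[0.9781, 0.2079, 0.0000] o=[0.0561, -0.2641, 0.4000] → [0.0994, -0.4678, -1.2515, 0.9781, 0.2079, 0.0000]
J3: z=[0.9781, 0.2079, 0.0000] o=[0.4521, -0.6360, 0.9132] → [-0.0073, 0.0341, -0.8054, 0.9781, 0.2079, 0.0000]
J4: z=[0.9781, 0.2079, 0.0000] o=[0.5638, -1.1617, 0.3758] → [0.1045, -0.4915, -0.2680, 0.9781, 0.2079, 0.0000]
J5: z=[-0.2064, 0.9709, -0.1219] o=[0.5504, -1.0985, 0.9019] → [-0.0465, -0.0888, -0.6284, -0.2064, 0.9709, -0.1219]
J6: z=[0.5684, 0.2203, 0.7927] o=[0.6619, -1.0853, 0.8182] → [0.1772, 0.4232, -0.2447, 0.5684, 0.2203, 0.7927]
q̇ = J⁺·V = [0.5530, -0.7590, -0.1310, -0.5190, -0.4150, 0.7590]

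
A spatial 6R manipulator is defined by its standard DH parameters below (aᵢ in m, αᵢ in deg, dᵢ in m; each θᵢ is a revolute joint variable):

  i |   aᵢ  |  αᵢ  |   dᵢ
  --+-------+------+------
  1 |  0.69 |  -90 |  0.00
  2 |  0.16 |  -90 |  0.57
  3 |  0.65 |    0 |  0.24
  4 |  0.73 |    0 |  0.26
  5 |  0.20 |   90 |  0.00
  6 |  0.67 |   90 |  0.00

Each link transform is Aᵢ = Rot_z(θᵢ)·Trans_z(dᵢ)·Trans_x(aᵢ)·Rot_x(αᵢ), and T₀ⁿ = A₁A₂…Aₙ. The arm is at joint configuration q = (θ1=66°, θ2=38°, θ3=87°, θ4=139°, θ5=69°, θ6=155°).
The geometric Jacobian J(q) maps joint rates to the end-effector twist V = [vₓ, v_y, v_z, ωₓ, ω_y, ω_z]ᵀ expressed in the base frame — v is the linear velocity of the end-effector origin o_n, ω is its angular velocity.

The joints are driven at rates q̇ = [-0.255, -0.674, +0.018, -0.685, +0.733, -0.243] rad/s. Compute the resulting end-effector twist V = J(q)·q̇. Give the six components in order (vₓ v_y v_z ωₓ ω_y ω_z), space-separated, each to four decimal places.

o_n = [-0.1413, -0.1281, -0.3184]
J₁: ẑ×o_n = [0.1281, -0.1413, 0.0000], ω = ẑ
J2: z=[-0.9135, 0.4067, 0.0000] o=[0.2806, 0.6303, 0.0000] → [-0.1295, -0.2909, 0.8645, -0.9135, 0.4067, 0.0000]
J3: z=[-0.2504, -0.5624, -0.7880] o=[-0.1888, 0.9774, -0.0985] → [-0.7474, -0.0925, 0.3036, -0.2504, -0.5624, -0.7880]
J4: z=[-0.2504, -0.5624, -0.7880] o=[0.3550, 0.6029, -0.3086] → [-0.5705, 0.3886, -0.0961, -0.2504, -0.5624, -0.7880]
J5: z=[-0.2504, -0.5624, -0.7880] o=[-0.3524, 0.3052, -0.2013] → [-0.2755, -0.1957, 0.2272, -0.2504, -0.5624, -0.7880]
J6: z=[-0.6766, -0.4805, 0.5580] o=[-0.4909, 0.4397, -0.2533] → [0.3481, 0.1510, 0.5522, -0.6766, -0.4805, 0.5580]
V = J·q̇ = [0.1454, -0.2159, -0.4790, 0.7636, -0.1945, -0.4426]

0.1454 -0.2159 -0.4790 0.7636 -0.1945 -0.4426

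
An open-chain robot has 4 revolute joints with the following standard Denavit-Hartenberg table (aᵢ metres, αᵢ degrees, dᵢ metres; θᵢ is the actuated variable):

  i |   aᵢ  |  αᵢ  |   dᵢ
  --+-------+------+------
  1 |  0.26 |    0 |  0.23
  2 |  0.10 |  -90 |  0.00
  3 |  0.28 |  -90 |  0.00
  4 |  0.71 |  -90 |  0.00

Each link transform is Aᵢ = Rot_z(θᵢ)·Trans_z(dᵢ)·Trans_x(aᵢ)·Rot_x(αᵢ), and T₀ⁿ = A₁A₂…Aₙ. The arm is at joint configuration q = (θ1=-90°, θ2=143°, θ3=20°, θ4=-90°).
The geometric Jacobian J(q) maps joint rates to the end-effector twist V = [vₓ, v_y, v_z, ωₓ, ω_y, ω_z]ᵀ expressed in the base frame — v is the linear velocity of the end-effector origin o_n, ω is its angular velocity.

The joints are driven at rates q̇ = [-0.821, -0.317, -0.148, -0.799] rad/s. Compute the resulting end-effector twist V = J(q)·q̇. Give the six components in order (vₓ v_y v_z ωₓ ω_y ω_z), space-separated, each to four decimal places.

o_n = [-0.3485, 0.4573, 0.1342]
J₁: ẑ×o_n = [-0.4573, -0.3485, 0.0000], ω = ẑ
J2: z=[0.0000, 0.0000, 1.0000] o=[0.0000, -0.2600, 0.2300] → [-0.7173, -0.3485, 0.0000, 0.0000, 0.0000, 1.0000]
J3: z=[-0.7986, 0.6018, 0.0000] o=[0.0602, -0.1801, 0.2300] → [-0.0576, -0.0765, -0.2631, -0.7986, 0.6018, 0.0000]
J4: z=[-0.2058, -0.2731, -0.9397] o=[0.2185, 0.0300, 0.1342] → [0.4015, 0.5328, -0.2428, -0.2058, -0.2731, -0.9397]
V = J·q̇ = [0.2905, -0.0178, 0.2330, 0.2827, 0.1292, -0.3872]

0.2905 -0.0178 0.2330 0.2827 0.1292 -0.3872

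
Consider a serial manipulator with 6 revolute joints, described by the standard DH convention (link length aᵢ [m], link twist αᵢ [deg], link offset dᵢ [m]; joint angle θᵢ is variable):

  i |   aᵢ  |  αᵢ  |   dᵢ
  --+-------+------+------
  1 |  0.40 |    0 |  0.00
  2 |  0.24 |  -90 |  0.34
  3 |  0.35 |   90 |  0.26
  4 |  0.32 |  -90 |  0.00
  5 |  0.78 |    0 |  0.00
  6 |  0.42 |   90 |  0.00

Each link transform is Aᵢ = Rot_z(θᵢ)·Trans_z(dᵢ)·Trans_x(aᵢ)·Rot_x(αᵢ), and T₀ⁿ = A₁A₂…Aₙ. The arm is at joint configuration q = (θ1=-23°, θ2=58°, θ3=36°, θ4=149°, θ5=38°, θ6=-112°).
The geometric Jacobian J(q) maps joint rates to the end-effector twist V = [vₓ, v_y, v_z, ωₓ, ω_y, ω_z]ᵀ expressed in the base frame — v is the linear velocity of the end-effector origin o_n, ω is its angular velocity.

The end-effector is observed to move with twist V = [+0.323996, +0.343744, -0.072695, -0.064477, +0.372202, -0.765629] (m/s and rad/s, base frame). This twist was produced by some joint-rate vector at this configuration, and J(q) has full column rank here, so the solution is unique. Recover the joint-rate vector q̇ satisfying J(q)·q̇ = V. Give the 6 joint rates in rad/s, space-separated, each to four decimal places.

-0.4010 -0.0390 -0.1930 -0.1690 -0.1950 -0.4290

o_n = [-0.2962, 0.3563, 0.6016]
J₁: ẑ×o_n = [-0.3563, -0.2962, 0.0000], ω = ẑ
J2: z=[0.0000, 0.0000, 1.0000] o=[0.3682, -0.1563, 0.0000] → [-0.5126, -0.6644, 0.0000, 0.0000, 0.0000, 1.0000]
J3: z=[-0.5736, 0.8192, 0.0000] o=[0.5648, -0.0186, 0.3400] → [0.2143, 0.1501, 0.4902, -0.5736, 0.8192, 0.0000]
J4: z=[0.4815, 0.3371, 0.8090] o=[0.6476, 0.3568, 0.1343] → [0.1579, -0.9886, 0.3180, 0.4815, 0.3371, 0.8090]
J5: z=[0.1503, -0.9411, 0.3027] o=[0.3713, 0.3645, 0.2955] → [-0.2856, -0.2481, -0.6295, 0.1503, -0.9411, 0.3027]
J6: z=[0.1503, -0.9411, 0.3027] o=[-0.3906, 0.2174, 0.2167] → [-0.4043, -0.0293, 0.1098, 0.1503, -0.9411, 0.3027]
q̇ = J⁺·V = [-0.4010, -0.0390, -0.1930, -0.1690, -0.1950, -0.4290]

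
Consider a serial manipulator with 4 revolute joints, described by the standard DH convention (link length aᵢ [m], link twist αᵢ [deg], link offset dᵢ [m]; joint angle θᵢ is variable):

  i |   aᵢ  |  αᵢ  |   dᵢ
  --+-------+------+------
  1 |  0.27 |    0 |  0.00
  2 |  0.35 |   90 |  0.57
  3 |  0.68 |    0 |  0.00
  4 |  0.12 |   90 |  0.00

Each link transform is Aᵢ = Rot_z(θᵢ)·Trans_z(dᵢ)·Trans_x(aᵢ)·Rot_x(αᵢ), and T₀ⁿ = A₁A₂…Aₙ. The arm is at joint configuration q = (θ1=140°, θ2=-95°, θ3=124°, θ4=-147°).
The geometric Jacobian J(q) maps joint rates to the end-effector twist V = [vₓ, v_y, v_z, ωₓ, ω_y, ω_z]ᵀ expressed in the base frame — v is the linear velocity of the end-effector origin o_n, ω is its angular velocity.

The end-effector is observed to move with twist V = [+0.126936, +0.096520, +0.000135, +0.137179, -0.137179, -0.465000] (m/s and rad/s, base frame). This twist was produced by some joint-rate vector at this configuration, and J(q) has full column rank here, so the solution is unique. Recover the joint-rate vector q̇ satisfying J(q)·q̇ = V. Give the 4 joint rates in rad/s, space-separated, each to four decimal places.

o_n = [-0.1501, 0.2303, 1.0869]
J₁: ẑ×o_n = [-0.2303, -0.1501, 0.0000], ω = ẑ
J2: z=[0.0000, 0.0000, 1.0000] o=[-0.2068, 0.1736, 0.0000] → [-0.0567, 0.0567, 0.0000, 0.0000, 0.0000, 1.0000]
J3: z=[0.7071, -0.7071, 0.0000] o=[0.0407, 0.4210, 0.5700] → [-0.3655, -0.3655, -0.2698, 0.7071, -0.7071, 0.0000]
J4: z=[0.7071, -0.7071, 0.0000] o=[-0.2282, 0.1522, 1.1337] → [0.0332, 0.0332, 0.1105, 0.7071, -0.7071, 0.0000]
q̇ = J⁺·V = [-0.6710, 0.2060, 0.0560, 0.1380]

-0.6710 0.2060 0.0560 0.1380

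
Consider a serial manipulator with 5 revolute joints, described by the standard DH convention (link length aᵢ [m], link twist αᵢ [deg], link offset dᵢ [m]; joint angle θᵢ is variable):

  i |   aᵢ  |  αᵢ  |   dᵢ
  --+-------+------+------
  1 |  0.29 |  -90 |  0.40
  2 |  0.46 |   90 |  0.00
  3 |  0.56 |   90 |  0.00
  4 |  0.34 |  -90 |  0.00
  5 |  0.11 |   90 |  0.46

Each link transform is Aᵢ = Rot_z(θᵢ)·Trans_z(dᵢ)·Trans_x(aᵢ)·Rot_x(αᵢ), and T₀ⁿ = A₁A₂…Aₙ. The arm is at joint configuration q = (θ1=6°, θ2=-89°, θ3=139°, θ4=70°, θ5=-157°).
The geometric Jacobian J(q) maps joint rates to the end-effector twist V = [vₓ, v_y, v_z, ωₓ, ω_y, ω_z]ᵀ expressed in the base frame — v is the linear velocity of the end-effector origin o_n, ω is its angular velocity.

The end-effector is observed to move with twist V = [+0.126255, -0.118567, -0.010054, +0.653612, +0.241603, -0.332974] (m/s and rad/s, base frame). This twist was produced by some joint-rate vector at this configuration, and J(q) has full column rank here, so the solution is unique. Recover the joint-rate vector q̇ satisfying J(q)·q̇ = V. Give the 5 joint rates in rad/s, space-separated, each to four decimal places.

o_n = [-0.1031, 0.1599, 0.7368]
J₁: ẑ×o_n = [-0.1599, -0.1031, 0.0000], ω = ẑ
J2: z=[-0.1045, 0.9945, 0.0000] o=[0.2884, 0.0303, 0.4000] → [0.3349, 0.0352, 0.3759, -0.1045, 0.9945, 0.0000]
J3: z=[-0.9944, -0.1045, 0.0175] o=[0.2964, 0.0312, 0.8599] → [0.0106, -0.1294, -0.1698, -0.9944, -0.1045, 0.0175]
J4: z=[-0.0675, 0.7518, 0.6560] o=[0.2507, 0.3958, 0.4374] → [0.3798, -0.2119, 0.2819, -0.0675, 0.7518, 0.6560]
J5: z=[-0.2633, -0.6476, 0.7151] o=[-0.0765, 0.4381, 0.3552] → [-0.0482, 0.0815, 0.0560, -0.2633, -0.6476, 0.7151]
q̇ = J⁺·V = [-0.4170, -0.7160, -0.4880, 0.7330, -0.5430]

-0.4170 -0.7160 -0.4880 0.7330 -0.5430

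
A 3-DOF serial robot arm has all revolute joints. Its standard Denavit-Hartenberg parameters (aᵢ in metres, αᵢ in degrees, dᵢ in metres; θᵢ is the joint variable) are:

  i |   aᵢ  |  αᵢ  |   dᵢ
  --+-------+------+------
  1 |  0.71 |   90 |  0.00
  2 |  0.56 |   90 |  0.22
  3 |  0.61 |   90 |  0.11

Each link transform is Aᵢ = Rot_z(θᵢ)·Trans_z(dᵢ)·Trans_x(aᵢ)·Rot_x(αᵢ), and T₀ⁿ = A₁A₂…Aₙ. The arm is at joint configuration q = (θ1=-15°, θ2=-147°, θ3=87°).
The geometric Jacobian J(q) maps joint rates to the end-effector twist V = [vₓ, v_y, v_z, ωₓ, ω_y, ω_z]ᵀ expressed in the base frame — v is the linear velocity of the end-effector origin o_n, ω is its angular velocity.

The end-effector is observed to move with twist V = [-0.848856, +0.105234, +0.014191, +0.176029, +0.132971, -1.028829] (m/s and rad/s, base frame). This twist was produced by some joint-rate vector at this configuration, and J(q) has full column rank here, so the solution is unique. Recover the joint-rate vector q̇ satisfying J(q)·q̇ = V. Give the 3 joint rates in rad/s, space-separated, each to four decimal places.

-0.8200 -0.1740 -0.2490

o_n = [-0.0662, -0.8407, -0.2301]
J₁: ẑ×o_n = [0.8407, -0.0662, 0.0000], ω = ẑ
J2: z=[-0.2588, -0.9659, 0.0000] o=[0.6858, -0.1838, 0.0000] → [0.2223, -0.0596, -0.5563, -0.2588, -0.9659, 0.0000]
J3: z=[-0.5261, 0.1410, 0.8387] o=[0.1752, -0.2747, -0.3050] → [0.4852, -0.1631, 0.3318, -0.5261, 0.1410, 0.8387]
q̇ = J⁺·V = [-0.8200, -0.1740, -0.2490]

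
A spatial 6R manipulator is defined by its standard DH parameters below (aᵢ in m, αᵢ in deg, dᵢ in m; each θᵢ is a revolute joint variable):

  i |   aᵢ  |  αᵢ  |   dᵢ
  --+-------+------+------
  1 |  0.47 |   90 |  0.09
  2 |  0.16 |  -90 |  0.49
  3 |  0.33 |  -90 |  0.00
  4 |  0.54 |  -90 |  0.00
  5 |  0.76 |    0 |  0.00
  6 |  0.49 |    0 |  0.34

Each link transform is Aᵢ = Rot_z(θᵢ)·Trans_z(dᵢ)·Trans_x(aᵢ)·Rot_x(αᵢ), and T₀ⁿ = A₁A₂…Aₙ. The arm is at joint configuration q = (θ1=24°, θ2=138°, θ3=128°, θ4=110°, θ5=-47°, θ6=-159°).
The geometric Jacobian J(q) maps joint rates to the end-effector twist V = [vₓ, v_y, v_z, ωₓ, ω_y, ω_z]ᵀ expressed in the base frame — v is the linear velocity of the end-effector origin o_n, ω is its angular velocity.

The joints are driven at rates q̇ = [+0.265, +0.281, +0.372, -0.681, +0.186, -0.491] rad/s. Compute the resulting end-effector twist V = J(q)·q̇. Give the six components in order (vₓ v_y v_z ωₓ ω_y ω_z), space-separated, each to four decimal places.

0.1246 0.5981 0.5776 -0.5563 0.1509 0.3071

o_n = [1.0522, -0.4710, 0.4451]
J₁: ẑ×o_n = [0.4710, 1.0522, -0.0000], ω = ẑ
J2: z=[0.4067, -0.9135, 0.0000] o=[0.4294, 0.1912, 0.0900] → [-0.3244, -0.1444, 0.2996, 0.4067, -0.9135, 0.0000]
J3: z=[-0.6113, -0.2722, -0.7431] o=[0.5200, -0.3048, 0.1971] → [-0.1910, -0.2438, 0.2464, -0.6113, -0.2722, -0.7431]
J4: z=[0.7854, -0.3242, -0.5273] o=[0.5522, -0.0059, 0.0611] → [-0.3697, -0.5652, -0.2032, 0.7854, -0.3242, -0.5273]
J5: z=[-0.3007, -0.9444, 0.1329] o=[0.8444, -0.0351, 0.5143] → [0.1233, 0.0068, 0.3273, -0.3007, -0.9444, 0.1329]
J6: z=[-0.3007, -0.9444, 0.1329] o=[1.5614, -0.2434, 0.6562] → [0.2297, -0.1312, -0.4125, -0.3007, -0.9444, 0.1329]
V = J·q̇ = [0.1246, 0.5981, 0.5776, -0.5563, 0.1509, 0.3071]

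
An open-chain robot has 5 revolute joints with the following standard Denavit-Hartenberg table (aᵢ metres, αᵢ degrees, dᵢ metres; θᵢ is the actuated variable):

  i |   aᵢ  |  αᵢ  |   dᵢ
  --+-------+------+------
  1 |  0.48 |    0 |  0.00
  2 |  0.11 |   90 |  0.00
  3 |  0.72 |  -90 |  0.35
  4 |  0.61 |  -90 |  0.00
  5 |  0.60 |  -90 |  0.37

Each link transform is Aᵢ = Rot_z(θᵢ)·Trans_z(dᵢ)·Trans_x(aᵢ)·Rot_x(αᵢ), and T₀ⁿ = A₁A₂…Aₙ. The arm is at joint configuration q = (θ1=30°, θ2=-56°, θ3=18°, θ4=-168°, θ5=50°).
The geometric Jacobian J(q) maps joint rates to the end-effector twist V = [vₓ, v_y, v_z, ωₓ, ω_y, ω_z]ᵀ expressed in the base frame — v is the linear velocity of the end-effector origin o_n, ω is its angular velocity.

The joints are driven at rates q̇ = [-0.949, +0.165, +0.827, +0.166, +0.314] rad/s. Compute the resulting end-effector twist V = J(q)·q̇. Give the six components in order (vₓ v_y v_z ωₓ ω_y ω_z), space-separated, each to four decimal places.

0.1000 -0.5375 -0.0641 -0.4875 -1.0241 -0.6060

o_n = [0.0881, -0.6226, -0.4918]
J₁: ẑ×o_n = [0.6226, 0.0881, -0.0000], ω = ẑ
J2: z=[0.0000, 0.0000, 1.0000] o=[0.4157, 0.2400, 0.0000] → [0.8626, -0.3276, 0.0000, 0.0000, 0.0000, 1.0000]
J3: z=[-0.4384, -0.8988, 0.0000] o=[0.5146, 0.1918, 0.0000] → [0.4420, -0.2156, -0.0263, -0.4384, -0.8988, 0.0000]
J4: z=[-0.2777, 0.1355, 0.9511] o=[0.9766, -0.4230, 0.2225] → [0.0931, -1.0434, 0.1758, -0.2777, 0.1355, 0.9511]
J5: z=[-0.2511, -0.9658, 0.0642] o=[0.4110, -0.2882, 0.0381] → [0.5333, -0.1538, -0.2279, -0.2511, -0.9658, 0.0642]
V = J·q̇ = [0.1000, -0.5375, -0.0641, -0.4875, -1.0241, -0.6060]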